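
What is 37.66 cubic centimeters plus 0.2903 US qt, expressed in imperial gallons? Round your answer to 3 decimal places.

0.069 imp gal

37.66 cm³ = 0.00828404 imp gal and 0.2903 US qt = 0.0604313 imp gal.
0.00828404 + 0.0604313 ≈ 0.069 imp gal.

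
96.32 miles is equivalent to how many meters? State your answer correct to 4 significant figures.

155000 meters

1 mi = 1609.34 m.
So 96.32 × 1609.34 ≈ 155000 m.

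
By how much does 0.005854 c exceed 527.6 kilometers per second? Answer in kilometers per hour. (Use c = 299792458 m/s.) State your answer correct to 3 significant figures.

4.42e+6 km/h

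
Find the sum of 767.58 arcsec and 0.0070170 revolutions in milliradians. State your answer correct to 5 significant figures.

47.810 mrad

767.58 arcsec = 3.72133 mrad and 0.0070170 rev = 44.0891 mrad.
3.72133 + 44.0891 ≈ 47.810 mrad.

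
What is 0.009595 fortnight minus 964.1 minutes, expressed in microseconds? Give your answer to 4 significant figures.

-4.624e+10 microseconds

0.009595 fortnight = 1.16061e+10 μs and 964.1 min = 5.78460e+10 μs.
1.16061e+10 − 5.78460e+10 ≈ -4.624e+10 μs.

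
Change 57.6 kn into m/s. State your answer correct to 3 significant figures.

1 knot = 0.514444 m/s.
57.6 × 0.514444 ≈ 29.6 m/s.

29.6 m/s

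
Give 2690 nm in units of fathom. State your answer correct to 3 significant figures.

1.47e-6 fathoms

1 nm = 5.46807e-10 fathom.
So 2690 × 5.46807e-10 ≈ 1.47e-6 fathom.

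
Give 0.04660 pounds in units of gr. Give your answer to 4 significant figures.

1 pound = 7000.00 gr.
Thus 0.04660 × 7000.00 ≈ 326.2 gr.

326.2 gr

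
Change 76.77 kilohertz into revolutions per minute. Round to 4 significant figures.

1 kHz = 60000.0 revolutions per minute.
Then 76.77 × 60000.0 ≈ 4.606 × 10^6 rpm.

4.606 × 10^6 rpm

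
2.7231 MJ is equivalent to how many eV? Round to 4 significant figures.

1 MJ = 6.24151e+24 eV.
2.7231 × 6.24151e+24 ≈ 1.700e+25 eV.

1.700e+25 eV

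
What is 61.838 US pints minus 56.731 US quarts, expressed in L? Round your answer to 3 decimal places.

-24.427 L

61.838 US pt = 29.2603 L and 56.731 US qt = 53.6875 L.
29.2603 − 53.6875 ≈ -24.427 L.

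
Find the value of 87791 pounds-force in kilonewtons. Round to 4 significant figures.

1 lbf = 0.00444822 kN.
87791 × 0.00444822 ≈ 390.5 kN.

390.5 kilonewtons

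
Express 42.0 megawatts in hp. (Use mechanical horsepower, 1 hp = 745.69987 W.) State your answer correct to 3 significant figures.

1 MW = 1341.02 hp.
So 42.0 × 1341.02 ≈ 56300 hp.

56300 hp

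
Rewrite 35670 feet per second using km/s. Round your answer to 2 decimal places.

10.87 km/s

1 foot per second = 0.000304800 km/s.
So 35670 × 0.000304800 ≈ 10.87 km/s.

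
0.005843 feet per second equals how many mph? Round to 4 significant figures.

1 foot per second = 0.681818 mph.
0.005843 × 0.681818 ≈ 0.003984 mph.

0.003984 mph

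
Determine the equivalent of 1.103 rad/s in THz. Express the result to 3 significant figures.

1 rad/s = 1.59155 × 10^-13 terahertz.
Then 1.103 × 1.59155 × 10^-13 ≈ 1.76 × 10^-13 THz.

1.76 × 10^-13 THz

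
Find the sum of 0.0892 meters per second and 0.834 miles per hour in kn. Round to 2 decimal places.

0.90 kn

0.0892 m/s = 0.173391 kn and 0.834 mph = 0.724726 kn.
0.173391 + 0.724726 ≈ 0.90 kn.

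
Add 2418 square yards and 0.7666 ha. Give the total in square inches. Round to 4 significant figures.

1.502 × 10^7 in²

2418 yd² = 3.13373 × 10^6 in² and 0.7666 ha = 1.18823 × 10^7 in².
3.13373 × 10^6 + 1.18823 × 10^7 ≈ 1.502 × 10^7 in².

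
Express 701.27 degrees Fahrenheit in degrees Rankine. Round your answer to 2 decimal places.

1160.94 °R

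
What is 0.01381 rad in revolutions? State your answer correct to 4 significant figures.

0.002198 revolutions

1 radian = 0.159155 revolutions.
0.01381 × 0.159155 ≈ 0.002198 rev.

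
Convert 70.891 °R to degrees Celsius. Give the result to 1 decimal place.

-233.8 degrees Celsius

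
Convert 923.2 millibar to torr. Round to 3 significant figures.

1 millibar = 0.750062 torr.
923.2 × 0.750062 ≈ 692 torr.

692 torr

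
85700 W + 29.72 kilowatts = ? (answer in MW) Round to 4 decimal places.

85700 W = 0.0857000 MW and 29.72 kW = 0.0297200 MW.
0.0857000 + 0.0297200 ≈ 0.1154 MW.

0.1154 megawatts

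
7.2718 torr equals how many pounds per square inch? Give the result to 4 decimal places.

1 torr = 0.0193368 pounds per square inch.
7.2718 × 0.0193368 ≈ 0.1406 psi.

0.1406 pounds per square inch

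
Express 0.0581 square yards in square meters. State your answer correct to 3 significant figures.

0.0486 m²

1 square yard = 0.836127 m².
So 0.0581 × 0.836127 ≈ 0.0486 m².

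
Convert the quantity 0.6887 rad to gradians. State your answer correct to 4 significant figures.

1 rad = 63.6620 gradians.
So 0.6887 × 63.6620 ≈ 43.84 grad.

43.84 gradians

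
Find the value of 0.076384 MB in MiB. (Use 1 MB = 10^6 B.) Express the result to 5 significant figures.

1 MB = 0.953674 mebibytes.
Then 0.076384 × 0.953674 ≈ 0.072845 MiB.

0.072845 mebibytes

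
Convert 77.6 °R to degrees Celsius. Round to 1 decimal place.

-230.0 degrees Celsius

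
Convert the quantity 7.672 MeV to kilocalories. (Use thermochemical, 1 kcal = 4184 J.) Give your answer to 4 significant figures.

1 MeV = 3.82929e-17 kilocalories.
Thus 7.672 × 3.82929e-17 ≈ 2.938e-16 kcal.

2.938e-16 kcal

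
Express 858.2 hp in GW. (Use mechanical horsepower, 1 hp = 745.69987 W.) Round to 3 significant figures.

0.000640 GW

1 horsepower = 7.45700 × 10^-7 gigawatts.
Then 858.2 × 7.45700 × 10^-7 ≈ 0.000640 GW.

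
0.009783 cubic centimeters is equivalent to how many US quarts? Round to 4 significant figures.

1.034e-5 US qt

1 cubic centimeter = 0.00105669 US qt.
So 0.009783 × 0.00105669 ≈ 1.034e-5 US qt.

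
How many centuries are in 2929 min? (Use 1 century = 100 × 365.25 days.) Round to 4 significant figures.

5.569e-5 century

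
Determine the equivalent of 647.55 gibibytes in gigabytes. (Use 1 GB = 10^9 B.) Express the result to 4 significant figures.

1 gibibyte = 1.07374 gigabytes.
Thus 647.55 × 1.07374 ≈ 695.3 GB.

695.3 gigabytes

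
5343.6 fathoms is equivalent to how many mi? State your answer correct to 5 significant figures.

1 fathom = 0.00113636 mi.
Thus 5343.6 × 0.00113636 ≈ 6.0723 mi.

6.0723 miles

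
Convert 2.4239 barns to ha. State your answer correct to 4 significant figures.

2.424 × 10^-32 hectares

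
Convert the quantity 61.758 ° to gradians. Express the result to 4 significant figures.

1 degree = 1.11111 gradians.
61.758 × 1.11111 ≈ 68.62 grad.

68.62 grad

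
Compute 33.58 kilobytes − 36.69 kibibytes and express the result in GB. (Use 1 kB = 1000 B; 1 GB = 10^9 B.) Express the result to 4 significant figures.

-3.991 × 10^-6 gigabytes

33.58 kB = 3.35800 × 10^-5 GB and 36.69 KiB = 3.75706 × 10^-5 GB.
3.35800 × 10^-5 − 3.75706 × 10^-5 ≈ -3.991 × 10^-6 GB.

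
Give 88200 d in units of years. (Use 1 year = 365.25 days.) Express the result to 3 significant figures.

1 d = 0.00273785 yr.
88200 × 0.00273785 ≈ 241 yr.

241 yr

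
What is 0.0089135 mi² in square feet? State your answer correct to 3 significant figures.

248000 square feet

1 mi² = 2.78784e+7 square feet.
Then 0.0089135 × 2.78784e+7 ≈ 248000 ft².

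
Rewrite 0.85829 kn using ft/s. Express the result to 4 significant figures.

1 knot = 1.68781 ft/s.
Thus 0.85829 × 1.68781 ≈ 1.449 ft/s.

1.449 ft/s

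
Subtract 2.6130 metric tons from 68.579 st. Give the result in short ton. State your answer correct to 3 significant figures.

-2.40 short ton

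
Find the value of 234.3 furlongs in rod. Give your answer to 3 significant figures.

1 furlong = 40.0000 rods.
Then 234.3 × 40.0000 ≈ 9370 rod.

9370 rod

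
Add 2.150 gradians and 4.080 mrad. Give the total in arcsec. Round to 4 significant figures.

7808 arcsec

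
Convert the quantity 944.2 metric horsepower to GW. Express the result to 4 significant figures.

0.0006945 gigawatts

1 metric horsepower = 7.35499e-7 gigawatts.
So 944.2 × 7.35499e-7 ≈ 0.0006945 GW.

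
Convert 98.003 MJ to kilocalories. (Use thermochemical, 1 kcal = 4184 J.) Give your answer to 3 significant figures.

1 MJ = 239.006 kcal.
So 98.003 × 239.006 ≈ 23400 kcal.

23400 kcal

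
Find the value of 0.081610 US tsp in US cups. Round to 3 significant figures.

1 US tsp = 0.0208333 US cups.
Thus 0.081610 × 0.0208333 ≈ 0.00170 US cup.

0.00170 US cups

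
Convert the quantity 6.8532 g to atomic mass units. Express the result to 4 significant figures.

1 gram = 6.02214 × 10^23 atomic mass units.
So 6.8532 × 6.02214 × 10^23 ≈ 4.127 × 10^24 u.

4.127 × 10^24 u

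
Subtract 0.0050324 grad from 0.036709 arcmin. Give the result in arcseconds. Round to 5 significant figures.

-14.102 arcseconds

0.036709 arcmin = 2.20254 arcsec and 0.0050324 grad = 16.3050 arcsec.
2.20254 − 16.3050 ≈ -14.102 arcsec.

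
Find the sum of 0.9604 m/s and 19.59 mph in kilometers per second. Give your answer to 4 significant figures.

0.9604 m/s = 0.000960400 km/s and 19.59 mph = 0.00875751 km/s.
0.000960400 + 0.00875751 ≈ 0.009718 km/s.

0.009718 km/s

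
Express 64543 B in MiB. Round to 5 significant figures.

1 B = 9.53674e-7 MiB.
64543 × 9.53674e-7 ≈ 0.061553 MiB.

0.061553 mebibytes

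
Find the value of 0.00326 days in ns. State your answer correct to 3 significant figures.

1 d = 8.64000e+13 ns.
So 0.00326 × 8.64000e+13 ≈ 2.82e+11 ns.

2.82e+11 ns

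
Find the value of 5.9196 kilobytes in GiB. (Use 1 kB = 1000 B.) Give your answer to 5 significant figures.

5.5131 × 10^-6 GiB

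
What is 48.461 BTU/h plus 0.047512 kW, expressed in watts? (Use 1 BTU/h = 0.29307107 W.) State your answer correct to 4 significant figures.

48.461 BTU/h = 14.2025 W and 0.047512 kW = 47.5120 W.
14.2025 + 47.5120 ≈ 61.71 W.

61.71 W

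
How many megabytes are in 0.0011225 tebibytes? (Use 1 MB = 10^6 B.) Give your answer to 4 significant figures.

1234 MB

1 tebibyte = 1.09951e+6 MB.
Thus 0.0011225 × 1.09951e+6 ≈ 1234 MB.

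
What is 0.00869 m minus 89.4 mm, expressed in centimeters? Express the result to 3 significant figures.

0.00869 m = 0.869000 cm and 89.4 mm = 8.94000 cm.
0.869000 − 8.94000 ≈ -8.07 cm.

-8.07 centimeters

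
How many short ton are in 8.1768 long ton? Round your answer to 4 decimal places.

9.1580 short tons

1 long ton = 1.12000 short ton.
So 8.1768 × 1.12000 ≈ 9.1580 short ton.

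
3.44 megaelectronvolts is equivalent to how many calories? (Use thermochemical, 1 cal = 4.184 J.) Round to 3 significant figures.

1.32 × 10^-13 cal

1 megaelectronvolt = 3.82929 × 10^-14 calories.
So 3.44 × 3.82929 × 10^-14 ≈ 1.32 × 10^-13 cal.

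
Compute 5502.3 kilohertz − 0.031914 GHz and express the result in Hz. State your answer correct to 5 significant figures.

-2.6412e+7 hertz

5502.3 kHz = 5.50230e+6 Hz and 0.031914 GHz = 3.19140e+7 Hz.
5.50230e+6 − 3.19140e+7 ≈ -2.6412e+7 Hz.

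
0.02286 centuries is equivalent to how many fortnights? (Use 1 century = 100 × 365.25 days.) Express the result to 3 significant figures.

59.6 fortnight

1 century = 2608.93 fortnight.
So 0.02286 × 2608.93 ≈ 59.6 fortnight.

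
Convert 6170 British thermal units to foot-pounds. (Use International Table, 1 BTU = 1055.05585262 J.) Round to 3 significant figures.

4.80 × 10^6 foot-pounds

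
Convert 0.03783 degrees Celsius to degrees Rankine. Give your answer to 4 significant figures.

491.7 °R

°R = (°C + 273.15) × 9/5.
Applying the formula gives 491.7 °R.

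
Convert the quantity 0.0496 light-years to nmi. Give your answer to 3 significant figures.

1 light-year = 5.10839e+12 nautical miles.
Then 0.0496 × 5.10839e+12 ≈ 2.53e+11 nmi.

2.53e+11 nmi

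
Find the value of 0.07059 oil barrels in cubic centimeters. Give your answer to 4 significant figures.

11220 cubic centimeters

1 bbl = 158987 cm³.
So 0.07059 × 158987 ≈ 11220 cm³.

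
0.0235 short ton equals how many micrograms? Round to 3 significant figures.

2.13 × 10^10 μg

1 short ton = 9.07185 × 10^11 μg.
Then 0.0235 × 9.07185 × 10^11 ≈ 2.13 × 10^10 μg.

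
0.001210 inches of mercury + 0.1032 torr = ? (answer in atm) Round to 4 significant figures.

0.001210 inHg = 4.04395e-5 atm and 0.1032 torr = 0.000135789 atm.
4.04395e-5 + 0.000135789 ≈ 0.0001762 atm.

0.0001762 atm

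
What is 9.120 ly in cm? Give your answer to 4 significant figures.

8.628e+18 cm

1 light-year = 9.46073e+17 cm.
9.120 × 9.46073e+17 ≈ 8.628e+18 cm.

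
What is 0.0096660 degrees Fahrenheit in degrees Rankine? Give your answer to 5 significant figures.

459.68 degrees Rankine

°R = °F + 459.67.
Applying the formula gives 459.68 °R.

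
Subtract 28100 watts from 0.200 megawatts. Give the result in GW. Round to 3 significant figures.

0.000172 gigawatts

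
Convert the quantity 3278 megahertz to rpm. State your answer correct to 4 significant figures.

1.967e+11 revolutions per minute

1 megahertz = 6.00000e+7 revolutions per minute.
So 3278 × 6.00000e+7 ≈ 1.967e+11 rpm.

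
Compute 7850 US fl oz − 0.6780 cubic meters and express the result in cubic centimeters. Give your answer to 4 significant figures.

7850 US fl oz = 232152 cm³ and 0.6780 m³ = 678000 cm³.
232152 − 678000 ≈ -445800 cm³.

-445800 cm³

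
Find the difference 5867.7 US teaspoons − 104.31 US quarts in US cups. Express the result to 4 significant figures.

-295.0 US cup

5867.7 US tsp = 122.244 US cup and 104.31 US qt = 417.240 US cup.
122.244 − 417.240 ≈ -295.0 US cup.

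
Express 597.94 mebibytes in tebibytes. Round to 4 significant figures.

1 MiB = 9.53674e-7 tebibytes.
So 597.94 × 9.53674e-7 ≈ 0.0005702 TiB.

0.0005702 tebibytes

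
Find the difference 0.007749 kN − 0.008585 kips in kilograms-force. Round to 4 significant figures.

0.007749 kN = 0.790178 kgf and 0.008585 kip = 3.89409 kgf.
0.790178 − 3.89409 ≈ -3.104 kgf.

-3.104 kgf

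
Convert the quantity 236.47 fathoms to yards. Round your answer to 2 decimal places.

472.94 yd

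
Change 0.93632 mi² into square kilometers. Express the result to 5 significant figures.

2.4251 square kilometers

1 square mile = 2.58999 km².
0.93632 × 2.58999 ≈ 2.4251 km².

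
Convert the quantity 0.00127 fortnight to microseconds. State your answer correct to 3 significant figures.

1 fortnight = 1.20960 × 10^12 microseconds.
Then 0.00127 × 1.20960 × 10^12 ≈ 1.54 × 10^9 μs.

1.54 × 10^9 microseconds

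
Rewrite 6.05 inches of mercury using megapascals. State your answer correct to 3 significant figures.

1 inch of mercury = 0.00338639 MPa.
So 6.05 × 0.00338639 ≈ 0.0205 MPa.

0.0205 megapascals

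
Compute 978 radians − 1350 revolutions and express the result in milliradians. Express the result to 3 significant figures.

-7.50e+6 milliradians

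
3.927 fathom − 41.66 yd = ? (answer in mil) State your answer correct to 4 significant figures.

3.927 fathom = 282744 mil and 41.66 yd = 1.49976e+6 mil.
282744 − 1.49976e+6 ≈ -1.217e+6 mil.

-1.217e+6 mil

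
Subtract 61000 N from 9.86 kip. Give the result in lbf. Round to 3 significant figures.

-3850 lbf

9.86 kip = 9860.00 lbf and 61000 N = 13713.3 lbf.
9860.00 − 13713.3 ≈ -3850 lbf.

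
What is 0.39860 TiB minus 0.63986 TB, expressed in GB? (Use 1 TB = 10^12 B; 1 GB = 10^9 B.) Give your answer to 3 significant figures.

-202 gigabytes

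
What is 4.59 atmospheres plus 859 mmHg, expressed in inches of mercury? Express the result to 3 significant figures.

171 inHg

4.59 atm = 137.339 inHg and 859 mmHg = 33.8189 inHg.
137.339 + 33.8189 ≈ 171 inHg.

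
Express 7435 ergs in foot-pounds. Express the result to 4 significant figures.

0.0005484 ft·lbf

1 erg = 7.37562 × 10^-8 foot-pounds.
Then 7435 × 7.37562 × 10^-8 ≈ 0.0005484 ft·lbf.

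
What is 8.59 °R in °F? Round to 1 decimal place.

-451.1 °F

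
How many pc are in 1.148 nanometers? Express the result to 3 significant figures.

3.72e-26 pc

1 nanometer = 3.24078e-26 parsecs.
Thus 1.148 × 3.24078e-26 ≈ 3.72e-26 pc.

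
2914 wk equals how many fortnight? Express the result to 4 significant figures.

1457 fortnights

1 wk = 0.500000 fortnight.
Thus 2914 × 0.500000 ≈ 1457 fortnight.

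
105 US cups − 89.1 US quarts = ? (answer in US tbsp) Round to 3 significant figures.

105 US cup = 1680.00 US tbsp and 89.1 US qt = 5702.40 US tbsp.
1680.00 − 5702.40 ≈ -4020 US tbsp.

-4020 US tablespoons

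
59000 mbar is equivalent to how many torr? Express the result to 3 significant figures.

44300 torr

1 mbar = 0.750062 torr.
So 59000 × 0.750062 ≈ 44300 torr.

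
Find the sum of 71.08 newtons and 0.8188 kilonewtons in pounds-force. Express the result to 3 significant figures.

71.08 N = 15.9794 lbf and 0.8188 kN = 184.074 lbf.
15.9794 + 184.074 ≈ 200 lbf.

200 lbf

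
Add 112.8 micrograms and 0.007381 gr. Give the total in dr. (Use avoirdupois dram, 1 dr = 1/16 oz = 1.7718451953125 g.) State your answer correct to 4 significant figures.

0.0003336 dr

112.8 μg = 6.36624e-5 dr and 0.007381 gr = 0.000269934 dr.
6.36624e-5 + 0.000269934 ≈ 0.0003336 dr.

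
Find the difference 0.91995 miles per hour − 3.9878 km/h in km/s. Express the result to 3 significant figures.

-0.000696 km/s

0.91995 mph = 0.000411254 km/s and 3.9878 km/h = 0.00110772 km/s.
0.000411254 − 0.00110772 ≈ -0.000696 km/s.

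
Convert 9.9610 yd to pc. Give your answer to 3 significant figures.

1 yard = 2.96337 × 10^-17 parsecs.
Thus 9.9610 × 2.96337 × 10^-17 ≈ 2.95 × 10^-16 pc.

2.95 × 10^-16 pc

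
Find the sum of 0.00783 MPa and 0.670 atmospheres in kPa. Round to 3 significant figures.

75.7 kilopascals

0.00783 MPa = 7.830000 kPa and 0.670 atm = 67.88775 kPa.
7.830000 + 67.88775 ≈ 75.7 kPa.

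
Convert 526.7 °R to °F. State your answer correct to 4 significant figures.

67.03 °F

°R = °F + 459.67.
Applying the formula gives 67.03 °F.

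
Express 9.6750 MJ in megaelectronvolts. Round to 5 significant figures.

6.0387 × 10^19 MeV

1 MJ = 6.24151 × 10^18 megaelectronvolts.
So 9.6750 × 6.24151 × 10^18 ≈ 6.0387 × 10^19 MeV.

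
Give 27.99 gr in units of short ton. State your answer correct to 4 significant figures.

1.999 × 10^-6 short ton

1 gr = 7.14286 × 10^-8 short ton.
Then 27.99 × 7.14286 × 10^-8 ≈ 1.999 × 10^-6 short ton.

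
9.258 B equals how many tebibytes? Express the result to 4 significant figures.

1 B = 9.09495e-13 tebibytes.
Thus 9.258 × 9.09495e-13 ≈ 8.420e-12 TiB.

8.420e-12 TiB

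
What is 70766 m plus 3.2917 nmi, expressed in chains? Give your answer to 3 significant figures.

70766 m = 3517.76 chain and 3.2917 nmi = 303.042 chain.
3517.76 + 303.042 ≈ 3820 chain.

3820 chains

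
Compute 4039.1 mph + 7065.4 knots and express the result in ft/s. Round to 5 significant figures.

4039.1 mph = 5924.01 ft/s and 7065.4 kn = 11925.1 ft/s.
5924.01 + 11925.1 ≈ 17849 ft/s.

17849 feet per second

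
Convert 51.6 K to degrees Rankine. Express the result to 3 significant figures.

92.9 °R

°R = K × 9/5.
Applying the formula gives 92.9 °R.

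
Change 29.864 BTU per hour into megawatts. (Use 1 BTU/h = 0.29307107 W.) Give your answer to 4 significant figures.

1 BTU per hour = 2.93071e-7 MW.
29.864 × 2.93071e-7 ≈ 8.752e-6 MW.

8.752e-6 megawatts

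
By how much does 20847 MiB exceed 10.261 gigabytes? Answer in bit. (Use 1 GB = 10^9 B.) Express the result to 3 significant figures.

9.28e+10 bit

20847 MiB = 1.74877e+11 bit and 10.261 GB = 8.20880e+10 bit.
1.74877e+11 − 8.20880e+10 ≈ 9.28e+10 bit.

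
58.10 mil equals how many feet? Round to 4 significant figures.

0.004842 ft

1 mil = 8.33333 × 10^-5 ft.
58.10 × 8.33333 × 10^-5 ≈ 0.004842 ft.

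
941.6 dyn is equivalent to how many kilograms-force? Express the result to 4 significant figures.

0.0009602 kilograms-force

1 dyn = 1.01972e-6 kgf.
Then 941.6 × 1.01972e-6 ≈ 0.0009602 kgf.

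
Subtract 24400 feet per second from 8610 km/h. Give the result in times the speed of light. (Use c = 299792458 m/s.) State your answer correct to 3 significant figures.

8610 km/h = 7.97774 × 10^-6 c and 24400 ft/s = 2.48076 × 10^-5 c.
7.97774 × 10^-6 − 2.48076 × 10^-5 ≈ -1.68 × 10^-5 c.

-1.68 × 10^-5 times the speed of light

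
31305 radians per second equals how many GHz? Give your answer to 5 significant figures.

4.9823e-6 GHz

1 radian per second = 1.59155e-10 gigahertz.
Then 31305 × 1.59155e-10 ≈ 4.9823e-6 GHz.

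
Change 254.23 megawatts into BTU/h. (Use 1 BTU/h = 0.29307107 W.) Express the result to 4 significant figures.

8.675e+8 BTU/h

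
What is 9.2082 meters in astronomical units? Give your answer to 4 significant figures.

6.155 × 10^-11 astronomical units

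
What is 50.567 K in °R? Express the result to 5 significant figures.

91.021 °R

°R = K × 9/5.
Applying the formula gives 91.021 °R.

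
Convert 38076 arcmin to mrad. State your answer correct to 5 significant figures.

11076 mrad

1 arcminute = 0.290888 mrad.
So 38076 × 0.290888 ≈ 11076 mrad.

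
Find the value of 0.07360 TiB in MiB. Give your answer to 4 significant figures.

1 tebibyte = 1.04858e+6 mebibytes.
Then 0.07360 × 1.04858e+6 ≈ 77180 MiB.

77180 MiB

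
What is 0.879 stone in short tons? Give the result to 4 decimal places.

1 st = 0.00700000 short ton.
So 0.879 × 0.00700000 ≈ 0.0062 short ton.

0.0062 short ton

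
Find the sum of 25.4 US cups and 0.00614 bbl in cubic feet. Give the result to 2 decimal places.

25.4 US cup = 0.212218 ft³ and 0.00614 bbl = 0.0344735 ft³.
0.212218 + 0.0344735 ≈ 0.25 ft³.

0.25 cubic feet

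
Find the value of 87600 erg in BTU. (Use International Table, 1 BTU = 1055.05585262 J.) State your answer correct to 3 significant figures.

1 erg = 9.47817 × 10^-11 BTU.
Then 87600 × 9.47817 × 10^-11 ≈ 8.30 × 10^-6 BTU.

8.30 × 10^-6 British thermal units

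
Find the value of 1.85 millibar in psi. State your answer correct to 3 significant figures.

0.0268 psi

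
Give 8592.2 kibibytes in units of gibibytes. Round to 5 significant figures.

0.0081942 GiB

1 kibibyte = 9.53674 × 10^-7 GiB.
Thus 8592.2 × 9.53674 × 10^-7 ≈ 0.0081942 GiB.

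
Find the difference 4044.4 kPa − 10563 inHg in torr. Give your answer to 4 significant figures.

4044.4 kPa = 30335.5 torr and 10563 inHg = 268300 torr.
30335.5 − 268300 ≈ -238000 torr.

-238000 torr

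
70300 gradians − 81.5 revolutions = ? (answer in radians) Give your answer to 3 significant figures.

592 rad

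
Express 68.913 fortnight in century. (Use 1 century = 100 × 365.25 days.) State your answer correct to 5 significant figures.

0.026414 century

1 fortnight = 0.000383299 centuries.
So 68.913 × 0.000383299 ≈ 0.026414 century.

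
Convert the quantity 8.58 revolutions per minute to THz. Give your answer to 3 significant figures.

1 revolution per minute = 1.66667e-14 terahertz.
8.58 × 1.66667e-14 ≈ 1.43e-13 THz.

1.43e-13 THz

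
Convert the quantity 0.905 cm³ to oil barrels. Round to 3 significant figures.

5.69 × 10^-6 bbl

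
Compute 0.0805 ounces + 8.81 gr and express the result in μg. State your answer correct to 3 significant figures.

0.0805 oz = 2.28214e+6 μg and 8.81 gr = 570878 μg.
2.28214e+6 + 570878 ≈ 2.85e+6 μg.

2.85e+6 μg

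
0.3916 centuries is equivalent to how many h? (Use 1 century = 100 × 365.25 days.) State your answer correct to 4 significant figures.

343300 h

1 century = 876600 hours.
Then 0.3916 × 876600 ≈ 343300 h.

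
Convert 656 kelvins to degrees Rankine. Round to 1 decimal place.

1180.8 °R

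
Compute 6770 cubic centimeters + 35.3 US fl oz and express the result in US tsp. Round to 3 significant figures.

1590 US tsp

6770 cm³ = 1373.53 US tsp and 35.3 US fl oz = 211.800 US tsp.
1373.53 + 211.800 ≈ 1590 US tsp.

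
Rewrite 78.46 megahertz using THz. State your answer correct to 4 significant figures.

1 MHz = 1.00000 × 10^-6 THz.
So 78.46 × 1.00000 × 10^-6 ≈ 7.846 × 10^-5 THz.

7.846 × 10^-5 terahertz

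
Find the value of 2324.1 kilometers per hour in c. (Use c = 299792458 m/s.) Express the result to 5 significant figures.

2.1534e-6 c

1 km/h = 9.26567e-10 c.
Then 2324.1 × 9.26567e-10 ≈ 2.1534e-6 c.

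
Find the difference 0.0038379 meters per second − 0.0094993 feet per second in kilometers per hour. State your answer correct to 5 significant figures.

0.0038379 m/s = 0.0138164 km/h and 0.0094993 ft/s = 0.0104234 km/h.
0.0138164 − 0.0104234 ≈ 0.0033930 km/h.

0.0033930 kilometers per hour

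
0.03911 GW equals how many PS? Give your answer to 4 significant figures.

53170 metric horsepower

1 gigawatt = 1.35962 × 10^6 PS.
So 0.03911 × 1.35962 × 10^6 ≈ 53170 PS.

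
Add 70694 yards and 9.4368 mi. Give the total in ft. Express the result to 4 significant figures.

261900 ft

70694 yd = 212082 ft and 9.4368 mi = 49826.3 ft.
212082 + 49826.3 ≈ 261900 ft.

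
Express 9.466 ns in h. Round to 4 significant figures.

1 ns = 2.77778 × 10^-13 hours.
So 9.466 × 2.77778 × 10^-13 ≈ 2.629 × 10^-12 h.

2.629 × 10^-12 hours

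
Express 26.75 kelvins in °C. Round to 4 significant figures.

K = °C + 273.15.
Applying the formula gives -246.4 °C.

-246.4 degrees Celsius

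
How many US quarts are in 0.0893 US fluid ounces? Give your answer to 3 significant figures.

1 US fluid ounce = 0.0312500 US qt.
Then 0.0893 × 0.0312500 ≈ 0.00279 US qt.

0.00279 US qt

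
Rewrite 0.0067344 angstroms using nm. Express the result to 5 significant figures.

0.00067344 nanometers

1 angstrom = 0.100000 nm.
0.0067344 × 0.100000 ≈ 0.00067344 nm.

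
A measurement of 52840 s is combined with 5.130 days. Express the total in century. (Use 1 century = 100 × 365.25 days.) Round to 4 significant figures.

0.0001572 century

52840 s = 1.67440 × 10^-5 century and 5.130 d = 0.000140452 century.
1.67440 × 10^-5 + 0.000140452 ≈ 0.0001572 century.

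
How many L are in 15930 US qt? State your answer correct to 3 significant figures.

1 US qt = 0.946353 L.
So 15930 × 0.946353 ≈ 15100 L.

15100 L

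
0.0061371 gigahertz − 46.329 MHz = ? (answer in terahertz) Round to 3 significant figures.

0.0061371 GHz = 6.13710e-6 THz and 46.329 MHz = 4.63290e-5 THz.
6.13710e-6 − 4.63290e-5 ≈ -4.02e-5 THz.

-4.02e-5 THz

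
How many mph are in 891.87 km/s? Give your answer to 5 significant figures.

1.9951 × 10^6 mph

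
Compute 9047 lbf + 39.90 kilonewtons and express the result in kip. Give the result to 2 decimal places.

18.02 kip

9047 lbf = 9.04700 kip and 39.90 kN = 8.96988 kip.
9.04700 + 8.96988 ≈ 18.02 kip.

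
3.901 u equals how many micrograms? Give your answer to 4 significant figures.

1 atomic mass unit = 1.66054 × 10^-18 μg.
Thus 3.901 × 1.66054 × 10^-18 ≈ 6.478 × 10^-18 μg.

6.478 × 10^-18 μg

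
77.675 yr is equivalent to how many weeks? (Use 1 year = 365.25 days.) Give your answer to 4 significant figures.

4053 weeks

1 year = 52.1786 weeks.
So 77.675 × 52.1786 ≈ 4053 wk.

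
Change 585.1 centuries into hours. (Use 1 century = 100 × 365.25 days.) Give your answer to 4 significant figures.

5.129e+8 h

1 century = 876600 h.
Thus 585.1 × 876600 ≈ 5.129e+8 h.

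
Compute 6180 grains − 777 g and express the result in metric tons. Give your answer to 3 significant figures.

6180 gr = 0.000400457 t and 777 g = 0.000777000 t.
0.000400457 − 0.000777000 ≈ -0.000377 t.

-0.000377 t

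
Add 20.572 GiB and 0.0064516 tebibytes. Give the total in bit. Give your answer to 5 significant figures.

2.3346e+11 bits

20.572 GiB = 1.76712e+11 bit and 0.0064516 TiB = 5.67489e+10 bit.
1.76712e+11 + 5.67489e+10 ≈ 2.3346e+11 bit.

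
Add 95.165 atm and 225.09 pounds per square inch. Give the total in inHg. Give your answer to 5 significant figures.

3305.7 inches of mercury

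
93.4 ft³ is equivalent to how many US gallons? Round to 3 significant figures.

699 US gal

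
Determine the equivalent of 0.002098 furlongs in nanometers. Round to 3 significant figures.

4.22e+8 nanometers

1 furlong = 2.01168e+11 nanometers.
Then 0.002098 × 2.01168e+11 ≈ 4.22e+8 nm.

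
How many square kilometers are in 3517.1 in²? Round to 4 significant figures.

2.269 × 10^-6 km²

1 square inch = 6.45160 × 10^-10 square kilometers.
3517.1 × 6.45160 × 10^-10 ≈ 2.269 × 10^-6 km².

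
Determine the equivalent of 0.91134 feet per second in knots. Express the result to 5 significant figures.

1 ft/s = 0.592484 knots.
Then 0.91134 × 0.592484 ≈ 0.53995 kn.

0.53995 kn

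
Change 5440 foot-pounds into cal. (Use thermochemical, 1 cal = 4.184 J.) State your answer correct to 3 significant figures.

1 ft·lbf = 0.324048 calories.
5440 × 0.324048 ≈ 1760 cal.

1760 cal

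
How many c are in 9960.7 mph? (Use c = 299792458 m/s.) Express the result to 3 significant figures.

1.49 × 10^-5 times the speed of light

1 mile per hour = 1.49116 × 10^-9 c.
So 9960.7 × 1.49116 × 10^-9 ≈ 1.49 × 10^-5 c.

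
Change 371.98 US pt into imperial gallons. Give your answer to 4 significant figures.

38.72 imp gal

1 US pt = 0.104084 imp gal.
Thus 371.98 × 0.104084 ≈ 38.72 imp gal.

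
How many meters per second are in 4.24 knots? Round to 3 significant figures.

2.18 meters per second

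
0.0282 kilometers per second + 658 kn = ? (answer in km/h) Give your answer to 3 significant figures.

0.0282 km/s = 101.520 km/h and 658 kn = 1218.62 km/h.
101.520 + 1218.62 ≈ 1320 km/h.

1320 kilometers per hour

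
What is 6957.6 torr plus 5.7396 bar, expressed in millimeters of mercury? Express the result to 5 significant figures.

6957.6 torr = 6957.60 mmHg and 5.7396 bar = 4305.05 mmHg.
6957.60 + 4305.05 ≈ 11263 mmHg.

11263 millimeters of mercury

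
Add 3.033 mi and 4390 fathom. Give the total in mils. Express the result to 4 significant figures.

5.083 × 10^8 mils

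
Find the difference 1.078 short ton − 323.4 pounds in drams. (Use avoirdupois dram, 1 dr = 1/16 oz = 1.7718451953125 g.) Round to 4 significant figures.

469100 drams

1.078 short ton = 551936 dr and 323.4 lb = 82790.4 dr.
551936 − 82790.4 ≈ 469100 dr.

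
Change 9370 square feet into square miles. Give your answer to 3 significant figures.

0.000336 mi²

1 square foot = 3.58701e-8 mi².
9370 × 3.58701e-8 ≈ 0.000336 mi².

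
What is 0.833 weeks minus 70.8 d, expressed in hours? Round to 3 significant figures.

-1560 hours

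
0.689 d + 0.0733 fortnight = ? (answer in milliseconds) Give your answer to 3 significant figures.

0.689 d = 5.95296 × 10^7 ms and 0.0733 fortnight = 8.86637 × 10^7 ms.
5.95296 × 10^7 + 8.86637 × 10^7 ≈ 1.48 × 10^8 ms.

1.48 × 10^8 milliseconds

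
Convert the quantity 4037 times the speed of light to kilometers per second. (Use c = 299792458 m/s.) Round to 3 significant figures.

1.21e+9 kilometers per second

1 c = 299792 kilometers per second.
Then 4037 × 299792 ≈ 1.21e+9 km/s.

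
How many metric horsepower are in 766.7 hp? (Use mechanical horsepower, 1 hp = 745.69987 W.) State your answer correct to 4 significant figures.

1 hp = 1.01387 metric horsepower.
Then 766.7 × 1.01387 ≈ 777.3 PS.

777.3 metric horsepower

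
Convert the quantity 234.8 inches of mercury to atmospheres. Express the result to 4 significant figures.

1 inHg = 0.0334211 atm.
234.8 × 0.0334211 ≈ 7.847 atm.

7.847 atm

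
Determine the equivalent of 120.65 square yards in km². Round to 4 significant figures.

0.0001009 km²

1 square yard = 8.36127 × 10^-7 km².
Thus 120.65 × 8.36127 × 10^-7 ≈ 0.0001009 km².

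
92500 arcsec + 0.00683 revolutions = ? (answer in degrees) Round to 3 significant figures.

92500 arcsec = 25.6944 ° and 0.00683 rev = 2.45880 °.
25.6944 + 2.45880 ≈ 28.2 °.

28.2 °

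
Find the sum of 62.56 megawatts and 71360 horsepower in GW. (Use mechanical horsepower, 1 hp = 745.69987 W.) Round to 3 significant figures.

0.116 GW

62.56 MW = 0.0625600 GW and 71360 hp = 0.0532131 GW.
0.0625600 + 0.0532131 ≈ 0.116 GW.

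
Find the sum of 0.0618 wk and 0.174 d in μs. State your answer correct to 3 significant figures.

0.0618 wk = 3.73766e+10 μs and 0.174 d = 1.50336e+10 μs.
3.73766e+10 + 1.50336e+10 ≈ 5.24e+10 μs.

5.24e+10 microseconds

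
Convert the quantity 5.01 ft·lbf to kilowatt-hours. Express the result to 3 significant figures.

1.89 × 10^-6 kilowatt-hours

1 ft·lbf = 3.76616 × 10^-7 kWh.
So 5.01 × 3.76616 × 10^-7 ≈ 1.89 × 10^-6 kWh.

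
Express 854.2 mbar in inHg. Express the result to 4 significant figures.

1 mbar = 0.0295300 inches of mercury.
So 854.2 × 0.0295300 ≈ 25.22 inHg.

25.22 inches of mercury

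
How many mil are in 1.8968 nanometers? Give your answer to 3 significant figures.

7.47 × 10^-5 mils

1 nm = 3.93701 × 10^-5 mil.
So 1.8968 × 3.93701 × 10^-5 ≈ 7.47 × 10^-5 mil.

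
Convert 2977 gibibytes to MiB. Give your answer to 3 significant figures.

1 gibibyte = 1024.00 MiB.
Then 2977 × 1024.00 ≈ 3.05 × 10^6 MiB.

3.05 × 10^6 mebibytes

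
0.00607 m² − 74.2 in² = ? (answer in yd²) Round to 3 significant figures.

-0.0500 yd²

0.00607 m² = 0.00725966 yd² and 74.2 in² = 0.0572531 yd².
0.00725966 − 0.0572531 ≈ -0.0500 yd².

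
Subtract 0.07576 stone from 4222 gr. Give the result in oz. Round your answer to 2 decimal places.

-7.32 oz

4222 gr = 9.65029 oz and 0.07576 st = 16.9702 oz.
9.65029 − 16.9702 ≈ -7.32 oz.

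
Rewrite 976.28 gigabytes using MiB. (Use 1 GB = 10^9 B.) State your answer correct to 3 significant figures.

931000 MiB

1 GB = 953.674 mebibytes.
Then 976.28 × 953.674 ≈ 931000 MiB.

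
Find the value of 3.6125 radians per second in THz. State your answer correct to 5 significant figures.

5.7495e-13 THz

1 rad/s = 1.59155e-13 terahertz.
Thus 3.6125 × 1.59155e-13 ≈ 5.7495e-13 THz.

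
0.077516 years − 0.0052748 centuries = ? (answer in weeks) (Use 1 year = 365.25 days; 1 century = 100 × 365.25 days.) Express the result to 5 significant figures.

0.077516 yr = 4.044674 wk and 0.0052748 century = 27.52315 wk.
4.044674 − 27.52315 ≈ -23.478 wk.

-23.478 wk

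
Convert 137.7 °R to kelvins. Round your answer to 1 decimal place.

76.5 K

°R = K × 9/5.
Applying the formula gives 76.5 K.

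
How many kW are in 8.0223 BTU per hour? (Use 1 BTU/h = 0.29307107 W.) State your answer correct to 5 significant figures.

1 BTU per hour = 0.000293071 kW.
So 8.0223 × 0.000293071 ≈ 0.0023511 kW.

0.0023511 kilowatts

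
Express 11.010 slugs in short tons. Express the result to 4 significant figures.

0.1771 short ton

1 slug = 0.0160870 short tons.
So 11.010 × 0.0160870 ≈ 0.1771 short ton.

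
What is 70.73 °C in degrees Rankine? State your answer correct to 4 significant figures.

°R = (°C + 273.15) × 9/5.
Applying the formula gives 619.0 °R.

619.0 °R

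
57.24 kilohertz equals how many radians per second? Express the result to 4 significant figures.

359600 rad/s

1 kHz = 6283.19 rad/s.
Thus 57.24 × 6283.19 ≈ 359600 rad/s.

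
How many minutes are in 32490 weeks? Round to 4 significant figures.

3.275 × 10^8 min

1 wk = 10080.0 min.
Thus 32490 × 10080.0 ≈ 3.275 × 10^8 min.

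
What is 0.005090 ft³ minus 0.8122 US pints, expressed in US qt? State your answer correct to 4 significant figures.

-0.2538 US qt

0.005090 ft³ = 0.152303 US qt and 0.8122 US pt = 0.406100 US qt.
0.152303 − 0.406100 ≈ -0.2538 US qt.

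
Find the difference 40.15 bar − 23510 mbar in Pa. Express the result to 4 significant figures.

1.664 × 10^6 Pa

40.15 bar = 4.01500 × 10^6 Pa and 23510 mbar = 2.35100 × 10^6 Pa.
4.01500 × 10^6 − 2.35100 × 10^6 ≈ 1.664 × 10^6 Pa.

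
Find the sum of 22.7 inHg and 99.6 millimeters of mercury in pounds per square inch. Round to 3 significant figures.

13.1 pounds per square inch

22.7 inHg = 11.1492 psi and 99.6 mmHg = 1.92594 psi.
11.1492 + 1.92594 ≈ 13.1 psi.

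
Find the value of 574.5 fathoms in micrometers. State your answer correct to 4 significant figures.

1 fathom = 1.82880 × 10^6 μm.
574.5 × 1.82880 × 10^6 ≈ 1.051 × 10^9 μm.

1.051 × 10^9 micrometers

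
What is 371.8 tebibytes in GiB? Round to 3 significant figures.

381000 gibibytes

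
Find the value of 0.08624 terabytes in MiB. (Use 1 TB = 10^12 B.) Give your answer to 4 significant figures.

1 TB = 953674 mebibytes.
0.08624 × 953674 ≈ 82240 MiB.

82240 MiB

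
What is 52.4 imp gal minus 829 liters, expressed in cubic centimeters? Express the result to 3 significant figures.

52.4 imp gal = 238215 cm³ and 829 L = 829000 cm³.
238215 − 829000 ≈ -591000 cm³.

-591000 cubic centimeters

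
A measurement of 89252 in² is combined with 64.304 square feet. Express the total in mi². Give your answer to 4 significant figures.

89252 in² = 2.22325 × 10^-5 mi² and 64.304 ft² = 2.30659 × 10^-6 mi².
2.22325 × 10^-5 + 2.30659 × 10^-6 ≈ 2.454 × 10^-5 mi².

2.454 × 10^-5 square miles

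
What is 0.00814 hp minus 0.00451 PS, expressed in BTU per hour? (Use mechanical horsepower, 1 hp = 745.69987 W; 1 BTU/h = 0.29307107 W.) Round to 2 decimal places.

0.00814 hp = 20.7117 BTU/h and 0.00451 PS = 11.3184 BTU/h.
20.7117 − 11.3184 ≈ 9.39 BTU/h.

9.39 BTU per hour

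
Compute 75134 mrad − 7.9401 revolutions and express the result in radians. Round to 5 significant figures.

75134 mrad = 75.1340 rad and 7.9401 rev = 49.8891 rad.
75.1340 − 49.8891 ≈ 25.245 rad.

25.245 rad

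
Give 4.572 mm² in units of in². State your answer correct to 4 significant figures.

0.007087 square inches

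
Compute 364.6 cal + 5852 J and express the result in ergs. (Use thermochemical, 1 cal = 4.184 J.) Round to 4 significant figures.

364.6 cal = 1.52549 × 10^10 erg and 5852 J = 5.85200 × 10^10 erg.
1.52549 × 10^10 + 5.85200 × 10^10 ≈ 7.377 × 10^10 erg.

7.377 × 10^10 ergs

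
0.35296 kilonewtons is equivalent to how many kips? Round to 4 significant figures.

1 kilonewton = 0.224809 kip.
Thus 0.35296 × 0.224809 ≈ 0.07935 kip.

0.07935 kip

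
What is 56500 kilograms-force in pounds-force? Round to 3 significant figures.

1 kilogram-force = 2.20462 pounds-force.
So 56500 × 2.20462 ≈ 125000 lbf.

125000 pounds-force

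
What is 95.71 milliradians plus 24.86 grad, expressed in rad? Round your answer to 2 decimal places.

0.49 radians

95.71 mrad = 0.0957100 rad and 24.86 grad = 0.390500 rad.
0.0957100 + 0.390500 ≈ 0.49 rad.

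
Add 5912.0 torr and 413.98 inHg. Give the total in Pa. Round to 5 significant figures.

2.1901 × 10^6 Pa

5912.0 torr = 788202 Pa and 413.98 inHg = 1.40190 × 10^6 Pa.
788202 + 1.40190 × 10^6 ≈ 2.1901 × 10^6 Pa.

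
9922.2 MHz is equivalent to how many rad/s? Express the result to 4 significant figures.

6.234 × 10^10 rad/s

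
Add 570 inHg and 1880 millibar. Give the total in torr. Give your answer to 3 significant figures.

15900 torr

570 inHg = 14478.0 torr and 1880 mbar = 1410.12 torr.
14478.0 + 1410.12 ≈ 15900 torr.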